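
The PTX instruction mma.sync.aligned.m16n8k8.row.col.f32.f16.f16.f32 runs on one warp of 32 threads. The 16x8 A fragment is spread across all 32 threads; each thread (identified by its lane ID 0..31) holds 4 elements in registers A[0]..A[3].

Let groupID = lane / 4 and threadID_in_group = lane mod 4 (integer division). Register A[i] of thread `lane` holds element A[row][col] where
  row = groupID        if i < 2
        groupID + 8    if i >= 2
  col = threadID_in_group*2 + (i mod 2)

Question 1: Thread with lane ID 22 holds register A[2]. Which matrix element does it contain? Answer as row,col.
L=22→G=22>>2=5, T=22&3=2
[2]→row 5+8=13  col 2·2+0=4

13,4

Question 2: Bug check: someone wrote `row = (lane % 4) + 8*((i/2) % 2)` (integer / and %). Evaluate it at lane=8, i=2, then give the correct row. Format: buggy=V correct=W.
buggy=8 correct=10

`(lane % 4) + 8*((i/2) % 2)`[8,2]->8
8: gid=2,tid=0
[2] (2+8,0*2+0) = (10,0)
row: 8 vs 10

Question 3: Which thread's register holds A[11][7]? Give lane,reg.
15,3

r=11⇒gr=3,Rb=1  c=7⇒th=3,odd=1
L=3*4+3=15  i=1*2+1=3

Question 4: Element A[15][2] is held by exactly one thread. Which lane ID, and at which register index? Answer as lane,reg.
29,2

r: 15->gid=7,r8=1  c: 2->tid=1,i&1=0
L=7*4+1=29  i=1*2+0=2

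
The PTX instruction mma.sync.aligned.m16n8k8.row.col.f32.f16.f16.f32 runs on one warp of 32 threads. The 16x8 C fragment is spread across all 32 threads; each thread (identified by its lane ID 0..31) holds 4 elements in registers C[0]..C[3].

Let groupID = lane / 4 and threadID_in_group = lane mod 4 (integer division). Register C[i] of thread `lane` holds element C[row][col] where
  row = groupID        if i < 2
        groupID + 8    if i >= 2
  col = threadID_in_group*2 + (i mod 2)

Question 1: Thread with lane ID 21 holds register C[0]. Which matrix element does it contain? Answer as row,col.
5,2

21: G=5,T=1
[0] (5+0,1*2+0) = (5,2)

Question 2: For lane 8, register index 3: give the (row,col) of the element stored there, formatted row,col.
10,1

lane 8→8/4=2, 8 mod 4=0
i=3  r:2+8→10  c:2·0+1→1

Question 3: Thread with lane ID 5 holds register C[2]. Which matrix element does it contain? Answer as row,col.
9,2

L=5->g=5>>2=1, t=5&3=1
[2]->row 1+8=9  col 1·2+0=2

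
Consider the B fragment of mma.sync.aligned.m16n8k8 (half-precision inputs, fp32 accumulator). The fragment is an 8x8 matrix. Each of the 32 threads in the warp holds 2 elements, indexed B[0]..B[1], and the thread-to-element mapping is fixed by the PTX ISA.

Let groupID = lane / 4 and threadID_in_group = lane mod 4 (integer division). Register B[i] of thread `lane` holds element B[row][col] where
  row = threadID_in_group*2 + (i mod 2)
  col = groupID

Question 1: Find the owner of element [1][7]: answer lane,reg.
c=7⇒gr=7  r=1⇒th=0,odd=1
L=7*4+0=28  i=1=1

28,1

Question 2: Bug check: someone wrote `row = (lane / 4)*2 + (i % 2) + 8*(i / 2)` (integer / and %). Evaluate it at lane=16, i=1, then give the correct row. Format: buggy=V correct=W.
buggy=9 correct=1

`(lane / 4)*2 + (i % 2) + 8*(i / 2)`[16,1]=>9
lane 16=>16/4=4, 16 mod 4=0
i=1  r:2·0+1=>1  c:4
row: 9 vs 1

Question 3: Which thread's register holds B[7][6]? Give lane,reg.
27,1

c: 6->gid=6  r: 7->tid=3,i&1=1
L=6*4+3=27  i=1=1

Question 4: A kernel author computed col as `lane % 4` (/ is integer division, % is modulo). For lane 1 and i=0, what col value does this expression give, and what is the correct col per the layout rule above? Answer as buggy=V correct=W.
`lane % 4`[1,0]→1
lane 1→1/4=0, 1 mod 4=1
i=0  r:2·1+0→2  c:0
col: 1 vs 0

buggy=1 correct=0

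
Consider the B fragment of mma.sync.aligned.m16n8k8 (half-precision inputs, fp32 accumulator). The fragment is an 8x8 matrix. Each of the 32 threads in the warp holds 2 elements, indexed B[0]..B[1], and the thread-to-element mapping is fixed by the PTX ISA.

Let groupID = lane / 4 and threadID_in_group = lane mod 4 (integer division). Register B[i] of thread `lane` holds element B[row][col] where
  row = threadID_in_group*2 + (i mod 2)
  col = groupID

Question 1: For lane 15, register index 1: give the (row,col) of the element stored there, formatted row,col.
lane 15: G=3 (15/4), T=3 (15%4)
i=1: r=3*2+1=7, c=G=3

7,3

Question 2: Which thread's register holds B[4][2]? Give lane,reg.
c=2⇒gr=2  r=4⇒th=2,odd=0
L=2*4+2=10  i=0=0

10,0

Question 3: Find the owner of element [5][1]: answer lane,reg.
c: 1->gid=1  r: 5->tid=2,i&1=1
L=1*4+2=6  i=1=1

6,1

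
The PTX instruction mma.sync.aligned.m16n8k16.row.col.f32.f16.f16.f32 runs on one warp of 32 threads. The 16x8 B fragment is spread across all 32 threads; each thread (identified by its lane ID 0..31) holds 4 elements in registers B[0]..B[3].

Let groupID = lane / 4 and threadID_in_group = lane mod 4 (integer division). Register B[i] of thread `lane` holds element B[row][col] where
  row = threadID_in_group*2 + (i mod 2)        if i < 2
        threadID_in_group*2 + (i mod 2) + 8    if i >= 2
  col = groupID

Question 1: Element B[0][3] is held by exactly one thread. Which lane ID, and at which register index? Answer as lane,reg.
12,0

c:3=>grp=3  r:0=>rB=0,tig=0,lo=0
L=3*4+0=12  i=0*2+0=0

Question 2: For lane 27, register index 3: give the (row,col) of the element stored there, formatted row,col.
15,6

27: grp=6,tig=3
[3] (3*2+1+8,6) = (15,6)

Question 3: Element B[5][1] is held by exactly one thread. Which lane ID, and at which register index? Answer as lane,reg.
c:1=>grp=1  r:5=>rB=0,tig=2,lo=1
L=1*4+2=6  i=0*2+1=1

6,1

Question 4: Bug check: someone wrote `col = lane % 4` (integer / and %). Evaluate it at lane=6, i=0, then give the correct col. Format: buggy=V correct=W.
buggy=2 correct=1

`lane % 4`[6,0]→2
lane 6→6/4=1, 6 mod 4=2
i=0  r:2·2+0+0→4  c:1
col: 2 vs 1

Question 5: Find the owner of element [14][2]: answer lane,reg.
c: 2->gid=2  r: 14->r8=1,tid=3,i&1=0
L=2*4+3=11  i=1*2+0=2

11,2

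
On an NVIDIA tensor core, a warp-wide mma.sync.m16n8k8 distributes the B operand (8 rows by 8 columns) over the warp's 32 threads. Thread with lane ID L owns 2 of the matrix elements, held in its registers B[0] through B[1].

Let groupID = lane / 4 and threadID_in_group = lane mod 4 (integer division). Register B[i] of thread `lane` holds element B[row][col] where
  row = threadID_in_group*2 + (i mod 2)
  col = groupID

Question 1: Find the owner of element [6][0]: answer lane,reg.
c:0=>grp=0  r:6=>tig=3,lo=0
L=0*4+3=3  i=0=0

3,0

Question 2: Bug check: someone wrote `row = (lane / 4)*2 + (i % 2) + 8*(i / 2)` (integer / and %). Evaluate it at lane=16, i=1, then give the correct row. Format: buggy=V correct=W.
buggy=9 correct=1

`(lane / 4)*2 + (i % 2) + 8*(i / 2)`[16,1]→9
lane 16→16/4=4, 16 mod 4=0
i=1  r:2·0+1→1  c:4
row: 9 vs 1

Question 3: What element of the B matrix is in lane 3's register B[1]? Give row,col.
lane 3->3/4=0, 3 mod 4=3
i=1  r:2·3+1->7  c:0

7,0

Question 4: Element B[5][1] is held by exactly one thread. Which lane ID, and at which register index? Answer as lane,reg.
c:1=>grp=1  r:5=>tig=2,lo=1
L=1*4+2=6  i=1=1

6,1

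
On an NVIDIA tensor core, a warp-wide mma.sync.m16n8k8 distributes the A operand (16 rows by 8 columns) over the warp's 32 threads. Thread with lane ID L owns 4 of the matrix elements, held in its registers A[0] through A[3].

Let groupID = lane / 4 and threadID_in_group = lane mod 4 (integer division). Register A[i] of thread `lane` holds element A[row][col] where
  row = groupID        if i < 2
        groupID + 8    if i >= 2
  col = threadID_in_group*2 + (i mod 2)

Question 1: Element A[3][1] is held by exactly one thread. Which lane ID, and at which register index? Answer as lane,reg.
12,1

r=3→G=3,rhi=0  c=1→T=0,p=1
L=3*4+0=12  i=0*2+1=1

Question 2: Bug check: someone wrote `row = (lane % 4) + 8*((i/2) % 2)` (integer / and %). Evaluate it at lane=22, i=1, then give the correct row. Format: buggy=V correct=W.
buggy=2 correct=5

`(lane % 4) + 8*((i/2) % 2)`[22,1]→2
22: G=5,T=2
[1] (5+0,2*2+1) = (5,5)
row: 2 vs 5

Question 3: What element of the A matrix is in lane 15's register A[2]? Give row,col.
11,6

15: gr=3,th=3
[2] (3+8,3*2+0) = (11,6)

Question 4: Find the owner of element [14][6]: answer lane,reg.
27,2

r=14→G=6,rhi=1  c=6→T=3,p=0
L=6*4+3=27  i=1*2+0=2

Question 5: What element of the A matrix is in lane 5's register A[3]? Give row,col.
lane 5: G=1 (5/4), T=1 (5%4)
i=3: r=1+8=9, c=1*2+1=3

9,3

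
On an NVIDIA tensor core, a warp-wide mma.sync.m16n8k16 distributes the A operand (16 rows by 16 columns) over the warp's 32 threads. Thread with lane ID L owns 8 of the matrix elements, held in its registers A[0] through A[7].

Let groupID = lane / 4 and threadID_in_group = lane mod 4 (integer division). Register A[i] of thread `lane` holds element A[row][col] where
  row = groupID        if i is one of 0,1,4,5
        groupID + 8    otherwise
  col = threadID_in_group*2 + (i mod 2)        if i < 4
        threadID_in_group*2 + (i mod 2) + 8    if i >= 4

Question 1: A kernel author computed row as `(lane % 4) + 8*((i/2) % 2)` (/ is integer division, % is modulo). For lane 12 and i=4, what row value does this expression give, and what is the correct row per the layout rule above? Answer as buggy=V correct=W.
`(lane % 4) + 8*((i/2) % 2)`[12,4]->0
lane 12: g=3 (12/4), t=0 (12%4)
i=4: r=3+0=3, c=0*2+0+8=8
row: 0 vs 3

buggy=0 correct=3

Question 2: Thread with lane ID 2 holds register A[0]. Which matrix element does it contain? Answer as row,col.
0,4

lane 2: gid=0 (2/4), tid=2 (2%4)
i=0: r=0+0=0, c=2*2+0+0=4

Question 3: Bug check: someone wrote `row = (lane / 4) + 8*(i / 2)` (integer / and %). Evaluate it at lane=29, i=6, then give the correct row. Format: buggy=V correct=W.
buggy=31 correct=15

`(lane / 4) + 8*(i / 2)`[29,6]→31
29: G=7,T=1
[6] (7+8,1*2+0+8) = (15,10)
row: 31 vs 15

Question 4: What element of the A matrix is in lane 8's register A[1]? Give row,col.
lane 8=>8/4=2, 8 mod 4=0
i=1  r:2+0=>2  c:2·0+1+0=>1

2,1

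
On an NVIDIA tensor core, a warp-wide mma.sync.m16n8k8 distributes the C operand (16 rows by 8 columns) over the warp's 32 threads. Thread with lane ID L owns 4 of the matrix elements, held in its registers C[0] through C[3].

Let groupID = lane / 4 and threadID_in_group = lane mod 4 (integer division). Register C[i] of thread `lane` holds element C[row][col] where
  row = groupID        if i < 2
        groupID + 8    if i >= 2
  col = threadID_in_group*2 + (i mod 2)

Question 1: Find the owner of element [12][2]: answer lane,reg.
17,2

r=12⇒gr=4,Rb=1  c=2⇒th=1,odd=0
L=4*4+1=17  i=1*2+0=2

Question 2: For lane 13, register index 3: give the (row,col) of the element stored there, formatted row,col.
11,3

lane 13->13/4=3, 13 mod 4=1
i=3  r:3+8->11  c:2·1+1->3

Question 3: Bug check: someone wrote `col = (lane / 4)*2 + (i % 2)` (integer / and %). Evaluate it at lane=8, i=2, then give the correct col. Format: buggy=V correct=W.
`(lane / 4)*2 + (i % 2)`[8,2]->4
L=8->g=8>>2=2, t=8&3=0
[2]->row 2+8=10  col 0·2+0=0
col: 4 vs 0

buggy=4 correct=0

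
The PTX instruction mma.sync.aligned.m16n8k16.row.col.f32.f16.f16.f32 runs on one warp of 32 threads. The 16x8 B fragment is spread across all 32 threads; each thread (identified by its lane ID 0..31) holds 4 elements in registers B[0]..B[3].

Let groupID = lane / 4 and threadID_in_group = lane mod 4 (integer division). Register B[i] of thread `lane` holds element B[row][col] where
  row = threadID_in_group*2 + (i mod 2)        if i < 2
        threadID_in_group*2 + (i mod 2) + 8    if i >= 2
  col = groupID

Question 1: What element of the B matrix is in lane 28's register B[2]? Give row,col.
lane 28->28/4=7, 28 mod 4=0
i=2  r:2·0+0+8->8  c:7

8,7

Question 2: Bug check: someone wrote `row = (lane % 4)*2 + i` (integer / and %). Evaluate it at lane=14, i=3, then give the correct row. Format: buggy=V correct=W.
`(lane % 4)*2 + i`[14,3]->7
14: gid=3,tid=2
[3] (2*2+1+8,3) = (13,3)
row: 7 vs 13

buggy=7 correct=13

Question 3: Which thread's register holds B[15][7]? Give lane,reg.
c=7→G=7  r=15→rhi=1,T=3,p=1
L=7*4+3=31  i=1*2+1=3

31,3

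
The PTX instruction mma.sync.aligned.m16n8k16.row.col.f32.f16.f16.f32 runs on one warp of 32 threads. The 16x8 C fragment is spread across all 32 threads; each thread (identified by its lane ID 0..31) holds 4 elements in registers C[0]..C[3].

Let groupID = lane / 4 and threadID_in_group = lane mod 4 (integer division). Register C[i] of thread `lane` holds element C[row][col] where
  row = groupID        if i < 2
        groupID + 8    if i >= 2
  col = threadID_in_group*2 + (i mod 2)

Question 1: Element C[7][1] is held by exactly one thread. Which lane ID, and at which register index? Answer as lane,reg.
r=7->g=7,rb=0  c=1->t=0,b0=1
L=7*4+0=28  i=0*2+1=1

28,1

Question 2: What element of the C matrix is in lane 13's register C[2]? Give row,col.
11,2

13: G=3,T=1
[2] (3+8,1*2+0) = (11,2)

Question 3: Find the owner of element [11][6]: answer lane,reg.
15,2

r=11⇒gr=3,Rb=1  c=6⇒th=3,odd=0
L=3*4+3=15  i=1*2+0=2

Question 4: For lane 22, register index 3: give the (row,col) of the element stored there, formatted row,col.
13,5

lane 22: G=5 (22/4), T=2 (22%4)
i=3: r=5+8=13, c=2*2+1=5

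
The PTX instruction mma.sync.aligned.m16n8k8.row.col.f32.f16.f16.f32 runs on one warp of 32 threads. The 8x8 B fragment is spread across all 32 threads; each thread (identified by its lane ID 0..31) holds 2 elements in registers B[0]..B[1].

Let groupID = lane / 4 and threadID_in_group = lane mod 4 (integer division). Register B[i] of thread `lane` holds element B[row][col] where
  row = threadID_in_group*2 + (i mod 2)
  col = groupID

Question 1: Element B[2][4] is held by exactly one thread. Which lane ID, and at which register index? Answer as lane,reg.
c: 4->gid=4  r: 2->tid=1,i&1=0
L=4*4+1=17  i=0=0

17,0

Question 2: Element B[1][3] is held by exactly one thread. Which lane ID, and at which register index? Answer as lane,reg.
12,1

c: 3->gid=3  r: 1->tid=0,i&1=1
L=3*4+0=12  i=1=1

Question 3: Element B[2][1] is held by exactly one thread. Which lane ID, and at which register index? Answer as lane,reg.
c:1=>grp=1  r:2=>tig=1,lo=0
L=1*4+1=5  i=0=0

5,0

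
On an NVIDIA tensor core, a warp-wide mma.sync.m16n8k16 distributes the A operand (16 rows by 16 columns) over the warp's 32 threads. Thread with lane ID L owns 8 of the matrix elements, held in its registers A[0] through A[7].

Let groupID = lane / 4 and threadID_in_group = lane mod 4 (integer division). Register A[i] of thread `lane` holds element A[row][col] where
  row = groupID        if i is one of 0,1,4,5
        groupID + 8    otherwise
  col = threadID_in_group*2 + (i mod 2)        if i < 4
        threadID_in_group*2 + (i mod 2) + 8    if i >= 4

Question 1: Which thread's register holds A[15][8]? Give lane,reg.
28,6

r:15=>grp=7,rB=1  c:8=>cB=1,tig=0,lo=0
L=7*4+0=28  i=1*4+1*2+0=6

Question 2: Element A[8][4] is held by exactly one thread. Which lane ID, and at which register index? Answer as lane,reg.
2,2

r=8⇒gr=0,Rb=1  c=4⇒Cb=0,th=2,odd=0
L=0*4+2=2  i=0*4+1*2+0=2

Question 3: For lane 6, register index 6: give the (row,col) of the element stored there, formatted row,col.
lane 6=>6/4=1, 6 mod 4=2
i=6  r:1+8=>9  c:2·2+0+8=>12

9,12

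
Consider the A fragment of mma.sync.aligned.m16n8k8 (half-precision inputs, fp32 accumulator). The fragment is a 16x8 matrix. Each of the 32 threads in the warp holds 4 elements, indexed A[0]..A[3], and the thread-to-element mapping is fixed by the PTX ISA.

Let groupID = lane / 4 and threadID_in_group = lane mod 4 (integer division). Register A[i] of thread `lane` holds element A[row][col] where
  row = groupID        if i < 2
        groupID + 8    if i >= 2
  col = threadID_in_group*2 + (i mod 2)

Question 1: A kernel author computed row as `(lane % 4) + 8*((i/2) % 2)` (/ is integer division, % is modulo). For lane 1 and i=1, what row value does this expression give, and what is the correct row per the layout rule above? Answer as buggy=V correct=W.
`(lane % 4) + 8*((i/2) % 2)`[1,1]->1
lane 1: gid=0 (1/4), tid=1 (1%4)
i=1: r=0+0=0, c=1*2+1=3
row: 1 vs 0

buggy=1 correct=0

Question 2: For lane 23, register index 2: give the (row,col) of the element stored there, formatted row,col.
lane 23: gr=5 (23/4), th=3 (23%4)
i=2: r=5+8=13, c=3*2+0=6

13,6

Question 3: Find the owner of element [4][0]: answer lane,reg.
16,0

r=4->g=4,rb=0  c=0->t=0,b0=0
L=4*4+0=16  i=0*2+0=0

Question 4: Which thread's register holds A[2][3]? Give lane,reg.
r=2->g=2,rb=0  c=3->t=1,b0=1
L=2*4+1=9  i=0*2+1=1

9,1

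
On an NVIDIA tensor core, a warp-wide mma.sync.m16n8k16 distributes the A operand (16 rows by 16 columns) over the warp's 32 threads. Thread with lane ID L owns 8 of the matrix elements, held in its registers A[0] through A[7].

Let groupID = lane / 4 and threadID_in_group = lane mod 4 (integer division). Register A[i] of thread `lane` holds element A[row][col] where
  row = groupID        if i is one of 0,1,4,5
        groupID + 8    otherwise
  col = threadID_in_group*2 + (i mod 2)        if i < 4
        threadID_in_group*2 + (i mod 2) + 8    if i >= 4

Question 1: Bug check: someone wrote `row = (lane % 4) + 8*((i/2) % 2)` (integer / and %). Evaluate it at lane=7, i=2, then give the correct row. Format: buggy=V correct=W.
buggy=11 correct=9

`(lane % 4) + 8*((i/2) % 2)`[7,2]=>11
lane 7: grp=1 (7/4), tig=3 (7%4)
i=2: r=1+8=9, c=3*2+0+0=6
row: 11 vs 9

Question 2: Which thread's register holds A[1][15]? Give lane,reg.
r=1->g=1,rb=0  c=15->cb=1,t=3,b0=1
L=1*4+3=7  i=1*4+0*2+1=5

7,5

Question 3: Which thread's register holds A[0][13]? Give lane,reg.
2,5

r=0->g=0,rb=0  c=13->cb=1,t=2,b0=1
L=0*4+2=2  i=1*4+0*2+1=5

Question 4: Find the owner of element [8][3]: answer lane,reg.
r=8⇒gr=0,Rb=1  c=3⇒Cb=0,th=1,odd=1
L=0*4+1=1  i=0*4+1*2+1=3

1,3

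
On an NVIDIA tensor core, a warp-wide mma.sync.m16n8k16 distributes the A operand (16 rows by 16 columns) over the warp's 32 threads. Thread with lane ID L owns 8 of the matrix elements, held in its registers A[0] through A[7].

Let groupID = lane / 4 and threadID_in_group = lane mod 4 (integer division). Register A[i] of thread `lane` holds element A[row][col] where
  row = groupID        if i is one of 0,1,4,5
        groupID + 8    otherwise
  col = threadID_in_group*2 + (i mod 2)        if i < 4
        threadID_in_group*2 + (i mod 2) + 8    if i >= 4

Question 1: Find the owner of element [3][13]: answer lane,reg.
14,5

r:3=>grp=3,rB=0  c:13=>cB=1,tig=2,lo=1
L=3*4+2=14  i=1*4+0*2+1=5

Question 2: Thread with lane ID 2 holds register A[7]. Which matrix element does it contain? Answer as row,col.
8,13

L=2->gid=2>>2=0, tid=2&3=2
[7]->row 0+8=8  col 2·2+1+8=13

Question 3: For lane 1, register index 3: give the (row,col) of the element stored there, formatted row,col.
lane 1->1/4=0, 1 mod 4=1
i=3  r:0+8->8  c:2·1+1+0->3

8,3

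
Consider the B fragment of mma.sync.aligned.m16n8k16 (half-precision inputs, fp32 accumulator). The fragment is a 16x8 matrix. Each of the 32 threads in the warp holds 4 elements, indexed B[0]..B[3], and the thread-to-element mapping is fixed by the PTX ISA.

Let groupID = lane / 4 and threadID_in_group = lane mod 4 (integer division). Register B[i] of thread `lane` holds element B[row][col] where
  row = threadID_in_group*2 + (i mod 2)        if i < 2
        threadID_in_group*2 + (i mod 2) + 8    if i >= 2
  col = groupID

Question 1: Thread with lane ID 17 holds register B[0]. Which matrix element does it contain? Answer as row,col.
17: g=4,t=1
[0] (1*2+0+0,4) = (2,4)

2,4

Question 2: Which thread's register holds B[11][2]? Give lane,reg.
c=2→G=2  r=11→rhi=1,T=1,p=1
L=2*4+1=9  i=1*2+1=3

9,3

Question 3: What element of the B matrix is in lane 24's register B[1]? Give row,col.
L=24=>grp=24>>2=6, tig=24&3=0
[1]=>row 0·2+1+0=1  col grp=6

1,6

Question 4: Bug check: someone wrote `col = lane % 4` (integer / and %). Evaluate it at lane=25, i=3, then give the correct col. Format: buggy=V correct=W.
buggy=1 correct=6

`lane % 4`[25,3]→1
L=25→G=25>>2=6, T=25&3=1
[3]→row 1·2+1+8=11  col G=6
col: 1 vs 6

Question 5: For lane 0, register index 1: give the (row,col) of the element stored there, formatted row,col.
lane 0->0/4=0, 0 mod 4=0
i=1  r:2·0+1+0->1  c:0

1,0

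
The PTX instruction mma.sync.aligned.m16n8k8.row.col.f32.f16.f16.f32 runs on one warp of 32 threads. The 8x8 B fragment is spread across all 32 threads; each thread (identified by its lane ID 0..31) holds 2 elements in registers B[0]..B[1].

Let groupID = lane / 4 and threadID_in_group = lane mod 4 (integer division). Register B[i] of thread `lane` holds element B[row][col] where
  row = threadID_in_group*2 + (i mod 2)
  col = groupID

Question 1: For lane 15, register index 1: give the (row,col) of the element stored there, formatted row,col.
L=15->gid=15>>2=3, tid=15&3=3
[1]->row 3·2+1=7  col gid=3

7,3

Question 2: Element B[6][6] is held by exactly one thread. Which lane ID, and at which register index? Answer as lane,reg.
c:6=>grp=6  r:6=>tig=3,lo=0
L=6*4+3=27  i=0=0

27,0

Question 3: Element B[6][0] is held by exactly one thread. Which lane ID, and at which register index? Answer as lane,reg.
c=0→G=0  r=6→T=3,p=0
L=0*4+3=3  i=0=0

3,0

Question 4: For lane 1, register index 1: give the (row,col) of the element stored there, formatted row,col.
3,0

1: g=0,t=1
[1] (1*2+1,0) = (3,0)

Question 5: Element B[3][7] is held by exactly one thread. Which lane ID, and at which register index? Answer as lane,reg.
29,1

c:7=>grp=7  r:3=>tig=1,lo=1
L=7*4+1=29  i=1=1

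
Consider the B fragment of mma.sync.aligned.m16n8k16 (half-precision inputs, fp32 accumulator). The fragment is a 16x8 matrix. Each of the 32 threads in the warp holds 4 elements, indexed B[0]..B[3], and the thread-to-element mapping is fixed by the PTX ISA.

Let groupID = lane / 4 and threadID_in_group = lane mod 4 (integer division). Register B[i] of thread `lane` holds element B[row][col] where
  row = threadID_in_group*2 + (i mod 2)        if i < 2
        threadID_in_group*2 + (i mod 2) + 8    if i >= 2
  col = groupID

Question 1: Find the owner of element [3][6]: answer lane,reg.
25,1

c=6⇒gr=6  r=3⇒Rb=0,th=1,odd=1
L=6*4+1=25  i=0*2+1=1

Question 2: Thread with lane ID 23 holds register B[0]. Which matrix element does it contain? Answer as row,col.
6,5

23: gid=5,tid=3
[0] (3*2+0+0,5) = (6,5)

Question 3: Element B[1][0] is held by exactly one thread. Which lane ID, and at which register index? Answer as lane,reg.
0,1

c:0=>grp=0  r:1=>rB=0,tig=0,lo=1
L=0*4+0=0  i=0*2+1=1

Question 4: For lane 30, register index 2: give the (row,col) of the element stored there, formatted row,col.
L=30->gid=30>>2=7, tid=30&3=2
[2]->row 2·2+0+8=12  col gid=7

12,7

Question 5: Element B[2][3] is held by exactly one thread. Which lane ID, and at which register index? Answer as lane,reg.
13,0

c: 3->gid=3  r: 2->r8=0,tid=1,i&1=0
L=3*4+1=13  i=0*2+0=0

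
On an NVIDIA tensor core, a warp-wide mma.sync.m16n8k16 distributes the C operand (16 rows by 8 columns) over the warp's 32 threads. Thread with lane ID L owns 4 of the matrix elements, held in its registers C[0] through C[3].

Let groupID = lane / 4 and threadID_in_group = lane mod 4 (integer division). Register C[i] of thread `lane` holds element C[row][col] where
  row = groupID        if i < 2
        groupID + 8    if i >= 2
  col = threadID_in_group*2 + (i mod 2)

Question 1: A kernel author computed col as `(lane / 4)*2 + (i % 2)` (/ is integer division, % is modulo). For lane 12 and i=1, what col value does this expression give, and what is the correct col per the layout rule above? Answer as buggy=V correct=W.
buggy=7 correct=1

`(lane / 4)*2 + (i % 2)`[12,1]⇒7
lane 12: gr=3 (12/4), th=0 (12%4)
i=1: r=3+0=3, c=0*2+1=1
col: 7 vs 1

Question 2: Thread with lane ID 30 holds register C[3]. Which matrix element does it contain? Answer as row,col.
15,5

30: G=7,T=2
[3] (7+8,2*2+1) = (15,5)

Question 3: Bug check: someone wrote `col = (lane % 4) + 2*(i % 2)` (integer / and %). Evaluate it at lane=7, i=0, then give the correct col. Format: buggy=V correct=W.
`(lane % 4) + 2*(i % 2)`[7,0]=>3
L=7=>grp=7>>2=1, tig=7&3=3
[0]=>row 1+0=1  col 3·2+0=6
col: 3 vs 6

buggy=3 correct=6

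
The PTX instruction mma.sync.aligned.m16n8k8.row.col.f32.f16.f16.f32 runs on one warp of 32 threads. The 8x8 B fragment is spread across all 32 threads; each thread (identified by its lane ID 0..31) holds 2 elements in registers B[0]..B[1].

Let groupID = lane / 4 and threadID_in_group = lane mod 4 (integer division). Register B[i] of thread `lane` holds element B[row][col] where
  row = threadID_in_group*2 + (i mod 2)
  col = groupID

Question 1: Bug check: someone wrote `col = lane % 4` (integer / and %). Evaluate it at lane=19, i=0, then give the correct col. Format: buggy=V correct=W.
`lane % 4`[19,0]->3
L=19->g=19>>2=4, t=19&3=3
[0]->row 3·2+0=6  col g=4
col: 3 vs 4

buggy=3 correct=4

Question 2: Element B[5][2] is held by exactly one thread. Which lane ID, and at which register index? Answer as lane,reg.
c=2->g=2  r=5->t=2,b0=1
L=2*4+2=10  i=1=1

10,1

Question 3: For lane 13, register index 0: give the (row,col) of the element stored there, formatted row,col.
lane 13: g=3 (13/4), t=1 (13%4)
i=0: r=1*2+0=2, c=g=3

2,3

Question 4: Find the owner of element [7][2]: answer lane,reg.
11,1

c:2=>grp=2  r:7=>tig=3,lo=1
L=2*4+3=11  i=1=1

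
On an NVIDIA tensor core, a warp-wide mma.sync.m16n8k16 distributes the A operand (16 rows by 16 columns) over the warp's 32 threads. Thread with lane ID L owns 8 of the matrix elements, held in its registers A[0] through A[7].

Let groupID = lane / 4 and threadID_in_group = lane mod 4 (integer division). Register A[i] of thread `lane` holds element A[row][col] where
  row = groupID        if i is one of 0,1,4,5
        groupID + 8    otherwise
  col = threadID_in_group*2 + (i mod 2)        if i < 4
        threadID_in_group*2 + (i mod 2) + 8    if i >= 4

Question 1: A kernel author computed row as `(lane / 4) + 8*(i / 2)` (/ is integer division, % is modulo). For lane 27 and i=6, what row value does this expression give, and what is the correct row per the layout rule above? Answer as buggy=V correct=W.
`(lane / 4) + 8*(i / 2)`[27,6]→30
27: G=6,T=3
[6] (6+8,3*2+0+8) = (14,14)
row: 30 vs 14

buggy=30 correct=14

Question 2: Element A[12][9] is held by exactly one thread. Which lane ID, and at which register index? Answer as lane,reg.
16,7

r=12⇒gr=4,Rb=1  c=9⇒Cb=1,th=0,odd=1
L=4*4+0=16  i=1*4+1*2+1=7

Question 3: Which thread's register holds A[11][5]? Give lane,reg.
14,3

r=11⇒gr=3,Rb=1  c=5⇒Cb=0,th=2,odd=1
L=3*4+2=14  i=0*4+1*2+1=3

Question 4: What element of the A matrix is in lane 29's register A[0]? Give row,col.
lane 29: g=7 (29/4), t=1 (29%4)
i=0: r=7+0=7, c=1*2+0+0=2

7,2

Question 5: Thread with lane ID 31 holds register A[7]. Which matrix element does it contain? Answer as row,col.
31: G=7,T=3
[7] (7+8,3*2+1+8) = (15,15)

15,15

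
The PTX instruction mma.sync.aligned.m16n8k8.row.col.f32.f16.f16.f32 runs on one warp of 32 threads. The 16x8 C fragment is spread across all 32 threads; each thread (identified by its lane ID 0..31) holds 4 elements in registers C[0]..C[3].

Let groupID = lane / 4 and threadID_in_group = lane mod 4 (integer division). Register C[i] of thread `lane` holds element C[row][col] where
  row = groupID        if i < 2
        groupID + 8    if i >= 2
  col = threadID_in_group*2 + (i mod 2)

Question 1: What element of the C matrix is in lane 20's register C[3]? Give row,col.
13,1

L=20->gid=20>>2=5, tid=20&3=0
[3]->row 5+8=13  col 0·2+1=1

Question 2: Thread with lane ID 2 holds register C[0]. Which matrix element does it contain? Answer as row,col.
0,4

lane 2: G=0 (2/4), T=2 (2%4)
i=0: r=0+0=0, c=2*2+0=4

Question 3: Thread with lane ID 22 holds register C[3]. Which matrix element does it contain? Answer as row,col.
lane 22: grp=5 (22/4), tig=2 (22%4)
i=3: r=5+8=13, c=2*2+1=5

13,5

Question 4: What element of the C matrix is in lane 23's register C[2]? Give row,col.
lane 23: g=5 (23/4), t=3 (23%4)
i=2: r=5+8=13, c=3*2+0=6

13,6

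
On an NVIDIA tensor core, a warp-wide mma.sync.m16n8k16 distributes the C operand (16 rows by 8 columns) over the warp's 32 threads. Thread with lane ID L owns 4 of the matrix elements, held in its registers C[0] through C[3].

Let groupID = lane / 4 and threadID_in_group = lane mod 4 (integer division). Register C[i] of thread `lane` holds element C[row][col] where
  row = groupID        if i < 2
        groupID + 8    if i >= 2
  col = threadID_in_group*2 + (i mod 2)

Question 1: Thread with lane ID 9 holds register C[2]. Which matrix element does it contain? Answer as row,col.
9: grp=2,tig=1
[2] (2+8,1*2+0) = (10,2)

10,2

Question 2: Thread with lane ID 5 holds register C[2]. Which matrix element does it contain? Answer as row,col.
9,2

lane 5: gr=1 (5/4), th=1 (5%4)
i=2: r=1+8=9, c=1*2+0=2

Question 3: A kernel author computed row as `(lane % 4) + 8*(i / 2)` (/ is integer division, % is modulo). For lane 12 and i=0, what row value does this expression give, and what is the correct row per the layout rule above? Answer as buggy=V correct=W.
`(lane % 4) + 8*(i / 2)`[12,0]->0
12: g=3,t=0
[0] (3+0,0*2+0) = (3,0)
row: 0 vs 3

buggy=0 correct=3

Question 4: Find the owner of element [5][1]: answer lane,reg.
r: 5->gid=5,r8=0  c: 1->tid=0,i&1=1
L=5*4+0=20  i=0*2+1=1

20,1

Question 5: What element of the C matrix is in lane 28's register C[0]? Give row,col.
7,0

28: g=7,t=0
[0] (7+0,0*2+0) = (7,0)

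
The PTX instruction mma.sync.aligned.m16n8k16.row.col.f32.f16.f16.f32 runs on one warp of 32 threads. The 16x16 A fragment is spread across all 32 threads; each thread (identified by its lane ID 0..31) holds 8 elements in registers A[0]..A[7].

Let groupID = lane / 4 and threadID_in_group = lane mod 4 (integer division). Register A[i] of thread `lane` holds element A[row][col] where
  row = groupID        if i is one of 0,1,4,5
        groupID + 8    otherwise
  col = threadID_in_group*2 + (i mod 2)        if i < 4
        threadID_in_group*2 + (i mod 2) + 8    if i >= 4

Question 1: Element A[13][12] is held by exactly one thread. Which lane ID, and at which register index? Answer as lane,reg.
22,6

r=13->g=5,rb=1  c=12->cb=1,t=2,b0=0
L=5*4+2=22  i=1*4+1*2+0=6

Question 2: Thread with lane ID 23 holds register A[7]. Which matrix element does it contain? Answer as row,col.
23: gid=5,tid=3
[7] (5+8,3*2+1+8) = (13,15)

13,15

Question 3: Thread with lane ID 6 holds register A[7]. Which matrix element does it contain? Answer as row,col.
9,13

lane 6: G=1 (6/4), T=2 (6%4)
i=7: r=1+8=9, c=2*2+1+8=13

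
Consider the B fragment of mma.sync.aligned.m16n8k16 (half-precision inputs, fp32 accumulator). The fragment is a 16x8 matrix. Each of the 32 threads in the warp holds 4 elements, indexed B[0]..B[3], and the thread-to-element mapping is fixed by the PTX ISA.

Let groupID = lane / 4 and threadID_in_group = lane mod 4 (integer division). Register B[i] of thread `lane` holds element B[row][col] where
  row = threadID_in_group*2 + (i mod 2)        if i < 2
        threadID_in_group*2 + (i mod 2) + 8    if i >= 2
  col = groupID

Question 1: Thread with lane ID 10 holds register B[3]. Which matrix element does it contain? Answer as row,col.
13,2

L=10→G=10>>2=2, T=10&3=2
[3]→row 2·2+1+8=13  col G=2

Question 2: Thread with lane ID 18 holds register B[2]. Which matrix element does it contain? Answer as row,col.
12,4

lane 18: G=4 (18/4), T=2 (18%4)
i=2: r=2*2+0+8=12, c=G=4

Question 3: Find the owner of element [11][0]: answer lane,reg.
1,3

c=0->g=0  r=11->rb=1,t=1,b0=1
L=0*4+1=1  i=1*2+1=3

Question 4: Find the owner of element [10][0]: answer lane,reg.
1,2

c=0→G=0  r=10→rhi=1,T=1,p=0
L=0*4+1=1  i=1*2+0=2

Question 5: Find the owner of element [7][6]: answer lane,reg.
c=6⇒gr=6  r=7⇒Rb=0,th=3,odd=1
L=6*4+3=27  i=0*2+1=1

27,1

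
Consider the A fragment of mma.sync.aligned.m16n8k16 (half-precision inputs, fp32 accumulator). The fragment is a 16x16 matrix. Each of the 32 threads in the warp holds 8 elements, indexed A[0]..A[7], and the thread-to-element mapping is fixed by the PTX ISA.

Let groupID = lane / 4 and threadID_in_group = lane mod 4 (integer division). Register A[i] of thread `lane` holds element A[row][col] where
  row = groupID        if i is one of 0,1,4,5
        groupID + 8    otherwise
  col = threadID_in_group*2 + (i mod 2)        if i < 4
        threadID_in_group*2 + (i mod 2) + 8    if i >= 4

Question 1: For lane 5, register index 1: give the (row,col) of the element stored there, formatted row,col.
L=5⇒gr=5>>2=1, th=5&3=1
[1]⇒row 1+0=1  col 1·2+1+0=3

1,3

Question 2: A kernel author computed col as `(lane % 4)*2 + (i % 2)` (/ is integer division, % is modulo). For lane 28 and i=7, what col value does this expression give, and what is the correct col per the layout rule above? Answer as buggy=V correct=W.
buggy=1 correct=9

`(lane % 4)*2 + (i % 2)`[28,7]->1
lane 28: g=7 (28/4), t=0 (28%4)
i=7: r=7+8=15, c=0*2+1+8=9
col: 1 vs 9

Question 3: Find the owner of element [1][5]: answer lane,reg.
r:1=>grp=1,rB=0  c:5=>cB=0,tig=2,lo=1
L=1*4+2=6  i=0*4+0*2+1=1

6,1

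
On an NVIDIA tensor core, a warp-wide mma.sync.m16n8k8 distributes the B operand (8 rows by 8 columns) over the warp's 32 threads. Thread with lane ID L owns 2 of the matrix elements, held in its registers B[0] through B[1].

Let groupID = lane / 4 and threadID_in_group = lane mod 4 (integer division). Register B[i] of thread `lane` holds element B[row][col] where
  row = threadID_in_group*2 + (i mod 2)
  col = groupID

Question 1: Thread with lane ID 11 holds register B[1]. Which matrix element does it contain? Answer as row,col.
7,2

L=11⇒gr=11>>2=2, th=11&3=3
[1]⇒row 3·2+1=7  col gr=2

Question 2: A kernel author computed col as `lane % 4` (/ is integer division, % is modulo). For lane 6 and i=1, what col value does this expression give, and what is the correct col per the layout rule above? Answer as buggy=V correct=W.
`lane % 4`[6,1]=>2
lane 6: grp=1 (6/4), tig=2 (6%4)
i=1: r=2*2+1=5, c=grp=1
col: 2 vs 1

buggy=2 correct=1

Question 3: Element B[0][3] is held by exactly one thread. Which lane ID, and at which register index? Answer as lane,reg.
12,0

c: 3->gid=3  r: 0->tid=0,i&1=0
L=3*4+0=12  i=0=0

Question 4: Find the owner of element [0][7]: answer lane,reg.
28,0

c=7⇒gr=7  r=0⇒th=0,odd=0
L=7*4+0=28  i=0=0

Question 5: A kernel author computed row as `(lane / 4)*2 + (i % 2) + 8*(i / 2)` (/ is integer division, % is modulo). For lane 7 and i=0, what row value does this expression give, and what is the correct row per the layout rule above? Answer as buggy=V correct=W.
buggy=2 correct=6

`(lane / 4)*2 + (i % 2) + 8*(i / 2)`[7,0]->2
7: g=1,t=3
[0] (3*2+0,1) = (6,1)
row: 2 vs 6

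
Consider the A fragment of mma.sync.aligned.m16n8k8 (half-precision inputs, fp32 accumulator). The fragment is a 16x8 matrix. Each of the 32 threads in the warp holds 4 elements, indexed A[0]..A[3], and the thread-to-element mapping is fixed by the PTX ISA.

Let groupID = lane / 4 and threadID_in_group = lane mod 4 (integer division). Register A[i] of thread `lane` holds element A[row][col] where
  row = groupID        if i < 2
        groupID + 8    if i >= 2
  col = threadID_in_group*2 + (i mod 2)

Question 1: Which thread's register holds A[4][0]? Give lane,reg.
16,0

r=4→G=4,rhi=0  c=0→T=0,p=0
L=4*4+0=16  i=0*2+0=0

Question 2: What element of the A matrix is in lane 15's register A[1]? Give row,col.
lane 15: g=3 (15/4), t=3 (15%4)
i=1: r=3+0=3, c=3*2+1=7

3,7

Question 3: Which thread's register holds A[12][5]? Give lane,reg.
18,3

r=12⇒gr=4,Rb=1  c=5⇒th=2,odd=1
L=4*4+2=18  i=1*2+1=3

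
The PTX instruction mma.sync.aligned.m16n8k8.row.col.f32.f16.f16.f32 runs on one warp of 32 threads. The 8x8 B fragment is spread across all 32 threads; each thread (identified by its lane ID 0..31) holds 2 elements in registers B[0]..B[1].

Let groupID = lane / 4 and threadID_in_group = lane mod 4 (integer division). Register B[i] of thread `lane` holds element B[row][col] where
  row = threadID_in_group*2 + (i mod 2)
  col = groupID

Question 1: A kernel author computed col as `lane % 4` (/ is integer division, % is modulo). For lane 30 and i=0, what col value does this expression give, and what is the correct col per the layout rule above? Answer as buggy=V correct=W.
buggy=2 correct=7

`lane % 4`[30,0]->2
lane 30->30/4=7, 30 mod 4=2
i=0  r:2·2+0->4  c:7
col: 2 vs 7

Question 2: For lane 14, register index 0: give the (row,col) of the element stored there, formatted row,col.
4,3

L=14=>grp=14>>2=3, tig=14&3=2
[0]=>row 2·2+0=4  col grp=3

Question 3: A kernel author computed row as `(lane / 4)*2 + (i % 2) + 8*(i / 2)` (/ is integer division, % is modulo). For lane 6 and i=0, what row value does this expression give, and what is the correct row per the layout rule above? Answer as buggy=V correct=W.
`(lane / 4)*2 + (i % 2) + 8*(i / 2)`[6,0]=>2
lane 6: grp=1 (6/4), tig=2 (6%4)
i=0: r=2*2+0=4, c=grp=1
row: 2 vs 4

buggy=2 correct=4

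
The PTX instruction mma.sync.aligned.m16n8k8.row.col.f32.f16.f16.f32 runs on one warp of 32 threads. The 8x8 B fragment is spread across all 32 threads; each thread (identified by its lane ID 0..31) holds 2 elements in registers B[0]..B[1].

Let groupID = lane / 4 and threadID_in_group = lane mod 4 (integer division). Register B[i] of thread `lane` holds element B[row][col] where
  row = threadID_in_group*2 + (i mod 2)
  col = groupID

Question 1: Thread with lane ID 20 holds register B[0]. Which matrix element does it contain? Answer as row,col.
0,5

lane 20: gr=5 (20/4), th=0 (20%4)
i=0: r=0*2+0=0, c=gr=5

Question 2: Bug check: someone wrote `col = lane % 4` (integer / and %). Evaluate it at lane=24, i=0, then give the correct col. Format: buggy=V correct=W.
`lane % 4`[24,0]⇒0
lane 24: gr=6 (24/4), th=0 (24%4)
i=0: r=0*2+0=0, c=gr=6
col: 0 vs 6

buggy=0 correct=6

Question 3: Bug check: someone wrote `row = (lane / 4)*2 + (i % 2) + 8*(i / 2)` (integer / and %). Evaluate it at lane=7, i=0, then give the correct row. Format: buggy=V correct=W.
buggy=2 correct=6

`(lane / 4)*2 + (i % 2) + 8*(i / 2)`[7,0]->2
lane 7: g=1 (7/4), t=3 (7%4)
i=0: r=3*2+0=6, c=g=1
row: 2 vs 6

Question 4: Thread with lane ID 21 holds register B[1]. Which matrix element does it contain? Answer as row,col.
lane 21: G=5 (21/4), T=1 (21%4)
i=1: r=1*2+1=3, c=G=5

3,5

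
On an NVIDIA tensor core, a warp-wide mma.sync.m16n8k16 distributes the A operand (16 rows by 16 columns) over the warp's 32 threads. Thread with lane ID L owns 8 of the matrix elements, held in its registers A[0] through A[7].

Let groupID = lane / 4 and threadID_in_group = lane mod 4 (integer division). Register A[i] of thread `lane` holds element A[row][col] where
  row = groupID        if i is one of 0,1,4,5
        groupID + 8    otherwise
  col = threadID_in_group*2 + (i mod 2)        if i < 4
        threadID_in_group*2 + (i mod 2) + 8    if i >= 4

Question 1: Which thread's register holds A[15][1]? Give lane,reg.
28,3

r=15→G=7,rhi=1  c=1→chi=0,T=0,p=1
L=7*4+0=28  i=0*4+1*2+1=3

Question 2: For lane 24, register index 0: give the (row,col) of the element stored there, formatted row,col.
6,0

L=24⇒gr=24>>2=6, th=24&3=0
[0]⇒row 6+0=6  col 0·2+0+0=0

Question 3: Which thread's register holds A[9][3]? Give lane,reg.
5,3

r=9⇒gr=1,Rb=1  c=3⇒Cb=0,th=1,odd=1
L=1*4+1=5  i=0*4+1*2+1=3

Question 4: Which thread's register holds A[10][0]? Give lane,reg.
r=10→G=2,rhi=1  c=0→chi=0,T=0,p=0
L=2*4+0=8  i=0*4+1*2+0=2

8,2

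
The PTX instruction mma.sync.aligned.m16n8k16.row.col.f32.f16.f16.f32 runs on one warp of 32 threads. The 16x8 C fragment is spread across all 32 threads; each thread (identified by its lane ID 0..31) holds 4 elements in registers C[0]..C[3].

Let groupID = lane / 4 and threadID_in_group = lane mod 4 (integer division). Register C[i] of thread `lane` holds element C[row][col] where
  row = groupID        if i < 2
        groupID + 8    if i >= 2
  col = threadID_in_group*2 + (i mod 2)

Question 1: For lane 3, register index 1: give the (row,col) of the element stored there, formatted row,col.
0,7

3: gr=0,th=3
[1] (0+0,3*2+1) = (0,7)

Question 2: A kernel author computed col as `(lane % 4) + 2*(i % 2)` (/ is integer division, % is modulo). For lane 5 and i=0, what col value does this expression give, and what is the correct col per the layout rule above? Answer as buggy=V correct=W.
buggy=1 correct=2

`(lane % 4) + 2*(i % 2)`[5,0]->1
L=5->gid=5>>2=1, tid=5&3=1
[0]->row 1+0=1  col 1·2+0=2
col: 1 vs 2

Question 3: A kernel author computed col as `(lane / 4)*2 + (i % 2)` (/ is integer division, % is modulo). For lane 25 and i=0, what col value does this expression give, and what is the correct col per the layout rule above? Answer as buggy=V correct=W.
buggy=12 correct=2

`(lane / 4)*2 + (i % 2)`[25,0]->12
25: gid=6,tid=1
[0] (6+0,1*2+0) = (6,2)
col: 12 vs 2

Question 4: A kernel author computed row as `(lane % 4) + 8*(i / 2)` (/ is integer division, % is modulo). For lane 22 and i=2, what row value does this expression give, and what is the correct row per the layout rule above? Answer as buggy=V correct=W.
buggy=10 correct=13

`(lane % 4) + 8*(i / 2)`[22,2]→10
22: G=5,T=2
[2] (5+8,2*2+0) = (13,4)
row: 10 vs 13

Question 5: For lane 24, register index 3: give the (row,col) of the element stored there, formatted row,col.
lane 24->24/4=6, 24 mod 4=0
i=3  r:6+8->14  c:2·0+1->1

14,1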